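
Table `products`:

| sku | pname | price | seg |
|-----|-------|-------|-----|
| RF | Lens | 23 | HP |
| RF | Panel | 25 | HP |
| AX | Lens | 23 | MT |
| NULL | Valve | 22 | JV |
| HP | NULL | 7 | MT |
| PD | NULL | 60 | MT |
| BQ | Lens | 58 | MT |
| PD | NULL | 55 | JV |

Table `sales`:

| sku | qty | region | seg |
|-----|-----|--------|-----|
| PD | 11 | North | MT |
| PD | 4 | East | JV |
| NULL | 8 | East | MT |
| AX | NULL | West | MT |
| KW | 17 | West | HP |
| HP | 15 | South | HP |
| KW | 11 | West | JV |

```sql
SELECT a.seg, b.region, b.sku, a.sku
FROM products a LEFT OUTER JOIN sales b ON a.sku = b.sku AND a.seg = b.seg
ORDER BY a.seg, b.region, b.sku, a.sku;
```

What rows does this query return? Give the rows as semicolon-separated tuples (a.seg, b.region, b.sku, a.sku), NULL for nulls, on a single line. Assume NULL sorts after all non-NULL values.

(HP, NULL, NULL, RF); (HP, NULL, NULL, RF); (JV, East, PD, PD); (JV, NULL, NULL, NULL); (MT, North, PD, PD); (MT, West, AX, AX); (MT, NULL, NULL, BQ); (MT, NULL, NULL, HP)

LEFT JOIN keeps every row from `products`; unmatched rows get NULL for `sales`'s columns.
Matching on a.sku = b.sku AND a.seg = b.seg. A NULL in a compared column never satisfies the condition.
Matched pairs: 3; unmatched a rows kept: 5.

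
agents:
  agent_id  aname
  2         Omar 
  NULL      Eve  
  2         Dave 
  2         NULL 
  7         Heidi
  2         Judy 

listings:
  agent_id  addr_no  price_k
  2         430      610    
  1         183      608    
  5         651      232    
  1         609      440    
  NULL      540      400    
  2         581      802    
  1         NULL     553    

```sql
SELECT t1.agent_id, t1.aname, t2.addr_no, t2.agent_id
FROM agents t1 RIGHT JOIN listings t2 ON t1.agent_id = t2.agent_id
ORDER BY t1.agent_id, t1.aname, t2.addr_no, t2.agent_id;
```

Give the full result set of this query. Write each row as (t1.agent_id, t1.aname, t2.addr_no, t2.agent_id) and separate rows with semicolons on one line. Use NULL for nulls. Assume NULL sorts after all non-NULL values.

(2, Dave, 430, 2); (2, Dave, 581, 2); (2, Judy, 430, 2); (2, Judy, 581, 2); (2, Omar, 430, 2); (2, Omar, 581, 2); (2, NULL, 430, 2); (2, NULL, 581, 2); (NULL, NULL, 183, 1); (NULL, NULL, 540, NULL); (NULL, NULL, 609, 1); (NULL, NULL, 651, 5); (NULL, NULL, NULL, 1)

RIGHT JOIN keeps every row from `listings`; unmatched rows get NULL for `agents`'s columns.
Matching on t1.agent_id = t2.agent_id. A NULL in a compared column never satisfies the condition.
Matched pairs: 8; unmatched t2 rows kept: 5.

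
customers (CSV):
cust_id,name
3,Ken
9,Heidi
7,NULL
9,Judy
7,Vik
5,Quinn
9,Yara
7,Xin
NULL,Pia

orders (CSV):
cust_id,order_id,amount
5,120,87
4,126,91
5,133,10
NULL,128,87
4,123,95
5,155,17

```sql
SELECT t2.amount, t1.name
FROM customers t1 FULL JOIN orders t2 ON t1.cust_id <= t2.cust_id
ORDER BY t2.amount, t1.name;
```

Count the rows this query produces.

16

FULL OUTER JOIN keeps every row from both sides; unmatched rows get NULL for the other side's columns.
Matching on t1.cust_id <= t2.cust_id. A NULL in a compared column never satisfies the condition.
Matched pairs: 8; unmatched t1 rows kept: 7; unmatched t2 rows kept: 1.
Total: 8 matched + 8 padded = 16 rows.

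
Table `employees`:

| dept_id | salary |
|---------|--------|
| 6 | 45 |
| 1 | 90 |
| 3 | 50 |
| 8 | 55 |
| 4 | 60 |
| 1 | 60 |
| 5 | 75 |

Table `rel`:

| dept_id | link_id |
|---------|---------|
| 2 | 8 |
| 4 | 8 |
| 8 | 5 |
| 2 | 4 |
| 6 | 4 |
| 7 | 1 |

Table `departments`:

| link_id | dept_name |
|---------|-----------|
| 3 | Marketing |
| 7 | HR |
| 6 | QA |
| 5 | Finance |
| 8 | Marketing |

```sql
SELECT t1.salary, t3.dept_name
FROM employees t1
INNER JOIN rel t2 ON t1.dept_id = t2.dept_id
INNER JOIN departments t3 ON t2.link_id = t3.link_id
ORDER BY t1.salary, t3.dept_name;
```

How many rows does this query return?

Evaluate left to right. First `employees t1 INNER JOIN rel t2` on dept_id: 3 row(s).
Then INNER JOIN `departments t3` on link_id: keep only rows whose t2.link_id appears in t3.
Result: 2 row(s).

2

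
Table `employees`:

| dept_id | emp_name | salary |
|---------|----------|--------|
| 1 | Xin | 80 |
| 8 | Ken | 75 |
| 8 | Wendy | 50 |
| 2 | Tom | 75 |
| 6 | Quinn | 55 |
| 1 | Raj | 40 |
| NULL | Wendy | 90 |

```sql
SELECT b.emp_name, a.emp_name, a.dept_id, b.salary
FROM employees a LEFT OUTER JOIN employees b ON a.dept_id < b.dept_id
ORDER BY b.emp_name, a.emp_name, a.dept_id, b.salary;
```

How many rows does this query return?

LEFT JOIN keeps every row from `employees a`; unmatched rows get NULL for `employees b`'s columns.
Matching on a.dept_id < b.dept_id. A NULL in a compared column never satisfies the condition.
- a (dept_id=1) pairs with 4 row(s) of b.
- a (dept_id=8) has no partner → padded with NULL.
- a (dept_id=8) has no partner → padded with NULL.
- a (dept_id=2) pairs with 3 row(s) of b.
- a (dept_id=6) pairs with 2 row(s) of b.
- a (dept_id=1) pairs with 4 row(s) of b.
- a (dept_id=NULL) has no partner → padded with NULL.
Total: 13 matched + 3 padded = 16 rows.

16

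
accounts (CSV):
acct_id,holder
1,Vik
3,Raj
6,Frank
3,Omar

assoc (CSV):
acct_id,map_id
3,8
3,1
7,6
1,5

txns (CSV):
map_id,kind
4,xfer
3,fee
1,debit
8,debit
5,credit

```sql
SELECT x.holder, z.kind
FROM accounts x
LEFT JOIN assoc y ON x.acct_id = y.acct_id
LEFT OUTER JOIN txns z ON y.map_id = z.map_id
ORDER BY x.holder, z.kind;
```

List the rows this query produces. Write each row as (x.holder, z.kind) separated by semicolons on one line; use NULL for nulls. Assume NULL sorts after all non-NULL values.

(Frank, NULL); (Omar, debit); (Omar, debit); (Raj, debit); (Raj, debit); (Vik, credit)

Joins associate left-to-right: accounts LEFT JOIN assoc on acct_id gives 6 intermediate row(s).
Then LEFT JOIN `txns z` on map_id: each of those 6 rows is kept; rows whose y.map_id has no match in z get NULL for z's columns.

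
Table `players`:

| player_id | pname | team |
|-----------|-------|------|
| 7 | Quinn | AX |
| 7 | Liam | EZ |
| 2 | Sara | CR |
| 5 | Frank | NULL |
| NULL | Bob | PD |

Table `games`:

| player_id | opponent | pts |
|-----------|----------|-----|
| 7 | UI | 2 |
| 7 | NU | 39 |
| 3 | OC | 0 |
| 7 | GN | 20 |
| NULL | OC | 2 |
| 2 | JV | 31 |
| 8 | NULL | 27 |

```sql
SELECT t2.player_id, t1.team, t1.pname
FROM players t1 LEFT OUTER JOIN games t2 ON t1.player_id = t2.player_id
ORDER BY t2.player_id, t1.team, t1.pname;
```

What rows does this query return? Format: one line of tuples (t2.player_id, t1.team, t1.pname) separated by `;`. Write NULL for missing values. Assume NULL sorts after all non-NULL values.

(2, CR, Sara); (7, AX, Quinn); (7, AX, Quinn); (7, AX, Quinn); (7, EZ, Liam); (7, EZ, Liam); (7, EZ, Liam); (NULL, PD, Bob); (NULL, NULL, Frank)

LEFT JOIN keeps every row from `players`; unmatched rows get NULL for `games`'s columns.
Matching on t1.player_id = t2.player_id. A NULL in a compared column never satisfies the condition.
- t1 row (player_id=7): matches 3 t2 row(s) → 3 output row(s).
- t1 row (player_id=7): matches 3 t2 row(s) → 3 output row(s).
- t1 row (player_id=2): matches 1 t2 row(s) → 1 output row(s).
- t1 row (player_id=5): no match → kept, t2 columns NULL.
- t1 row (player_id=NULL): no match → kept, t2 columns NULL.
After projecting and ordering:
t2.player_id | t1.team | t1.pname
2 | CR | Sara
7 | AX | Quinn
7 | AX | Quinn
7 | AX | Quinn
7 | EZ | Liam
7 | EZ | Liam
7 | EZ | Liam
NULL | PD | Bob
NULL | NULL | Frank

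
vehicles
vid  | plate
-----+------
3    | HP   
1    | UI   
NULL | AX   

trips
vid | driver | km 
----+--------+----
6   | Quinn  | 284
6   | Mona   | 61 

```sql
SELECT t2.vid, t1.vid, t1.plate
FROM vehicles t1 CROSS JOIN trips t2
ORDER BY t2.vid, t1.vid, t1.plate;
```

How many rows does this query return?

CROSS JOIN pairs every row of `vehicles` with every row of `trips`: 3 × 2 = 6 rows.

6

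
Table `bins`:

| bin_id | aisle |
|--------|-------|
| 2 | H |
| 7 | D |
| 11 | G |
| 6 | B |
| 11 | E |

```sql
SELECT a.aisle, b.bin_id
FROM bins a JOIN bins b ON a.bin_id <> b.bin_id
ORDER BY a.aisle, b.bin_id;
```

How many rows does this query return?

INNER JOIN keeps only pairs where the ON condition holds.
Matching on a.bin_id <> b.bin_id.
- a[0] bin_id=2 → 4 match(es) in b → 4 row(s).
- a[1] bin_id=7 → 4 match(es) in b → 4 row(s).
- a[2] bin_id=11 → 3 match(es) in b → 3 row(s).
- a[3] bin_id=6 → 4 match(es) in b → 4 row(s).
- a[4] bin_id=11 → 3 match(es) in b → 3 row(s).
Total: 18 rows.

18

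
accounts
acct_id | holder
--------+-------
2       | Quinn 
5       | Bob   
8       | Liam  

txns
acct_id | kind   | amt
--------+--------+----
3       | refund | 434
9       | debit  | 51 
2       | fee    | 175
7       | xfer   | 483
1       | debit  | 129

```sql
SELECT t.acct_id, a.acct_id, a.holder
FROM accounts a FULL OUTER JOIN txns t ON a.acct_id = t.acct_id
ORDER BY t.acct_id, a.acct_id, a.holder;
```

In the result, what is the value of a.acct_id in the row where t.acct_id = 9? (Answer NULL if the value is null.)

NULL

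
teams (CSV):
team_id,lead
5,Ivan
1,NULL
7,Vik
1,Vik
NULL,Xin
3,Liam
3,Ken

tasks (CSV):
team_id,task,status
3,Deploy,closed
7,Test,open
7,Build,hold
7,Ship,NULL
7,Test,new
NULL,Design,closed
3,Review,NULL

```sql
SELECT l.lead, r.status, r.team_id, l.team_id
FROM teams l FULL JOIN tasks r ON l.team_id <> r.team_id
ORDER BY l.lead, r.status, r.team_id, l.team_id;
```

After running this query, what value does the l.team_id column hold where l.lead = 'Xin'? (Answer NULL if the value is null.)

FULL OUTER JOIN keeps every row from both sides; unmatched rows get NULL for the other side's columns.
Matching on l.team_id <> r.team_id. A NULL in a compared column never satisfies the condition.
Matched pairs: 28; unmatched l rows kept: 1; unmatched r rows kept: 1.

NULL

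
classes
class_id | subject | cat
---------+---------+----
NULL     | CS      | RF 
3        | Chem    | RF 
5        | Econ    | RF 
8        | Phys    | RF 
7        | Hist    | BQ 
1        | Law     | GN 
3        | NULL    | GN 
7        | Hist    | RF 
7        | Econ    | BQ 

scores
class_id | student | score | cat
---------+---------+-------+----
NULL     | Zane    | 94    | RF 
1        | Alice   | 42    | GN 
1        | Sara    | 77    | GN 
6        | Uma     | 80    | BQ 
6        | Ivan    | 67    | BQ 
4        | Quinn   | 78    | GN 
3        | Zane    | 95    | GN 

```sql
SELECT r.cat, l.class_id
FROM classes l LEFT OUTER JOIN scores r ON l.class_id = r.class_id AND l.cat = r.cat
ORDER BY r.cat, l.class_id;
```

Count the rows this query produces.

LEFT JOIN keeps every row from `classes`; unmatched rows get NULL for `scores`'s columns.
Matching on l.class_id = r.class_id AND l.cat = r.cat. A NULL in a compared column never satisfies the condition.
Matched pairs: 3; unmatched l rows kept: 7.
Total: 3 matched + 7 padded = 10 rows.

10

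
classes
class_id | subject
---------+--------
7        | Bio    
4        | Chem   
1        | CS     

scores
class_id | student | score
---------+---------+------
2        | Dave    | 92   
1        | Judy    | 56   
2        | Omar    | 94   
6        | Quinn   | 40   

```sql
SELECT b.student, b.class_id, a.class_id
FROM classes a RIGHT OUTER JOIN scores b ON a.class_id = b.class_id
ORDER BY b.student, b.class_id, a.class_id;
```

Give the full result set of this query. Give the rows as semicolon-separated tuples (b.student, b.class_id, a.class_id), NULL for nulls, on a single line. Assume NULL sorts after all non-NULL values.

(Dave, 2, NULL); (Judy, 1, 1); (Omar, 2, NULL); (Quinn, 6, NULL)

RIGHT JOIN keeps every row from `scores`; unmatched rows get NULL for `classes`'s columns.
Matching on a.class_id = b.class_id.
- a (class_id=7) has no partner in b.
- a (class_id=4) has no partner in b.
- a (class_id=1) pairs with 1 row(s) of b.
- 3 b row(s) had no a match → kept, a columns NULL.
After projecting and ordering:
b.student | b.class_id | a.class_id
Dave | 2 | NULL
Judy | 1 | 1
Omar | 2 | NULL
Quinn | 6 | NULL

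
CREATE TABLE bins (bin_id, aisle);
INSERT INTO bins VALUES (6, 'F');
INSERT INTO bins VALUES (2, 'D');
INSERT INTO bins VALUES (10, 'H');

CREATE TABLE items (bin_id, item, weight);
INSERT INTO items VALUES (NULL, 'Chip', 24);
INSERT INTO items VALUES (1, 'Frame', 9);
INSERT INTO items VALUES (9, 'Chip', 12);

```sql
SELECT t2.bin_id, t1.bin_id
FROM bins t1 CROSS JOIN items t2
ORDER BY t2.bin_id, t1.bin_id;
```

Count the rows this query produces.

9

CROSS JOIN pairs every row of `bins` with every row of `items`: 3 × 3 = 9 rows.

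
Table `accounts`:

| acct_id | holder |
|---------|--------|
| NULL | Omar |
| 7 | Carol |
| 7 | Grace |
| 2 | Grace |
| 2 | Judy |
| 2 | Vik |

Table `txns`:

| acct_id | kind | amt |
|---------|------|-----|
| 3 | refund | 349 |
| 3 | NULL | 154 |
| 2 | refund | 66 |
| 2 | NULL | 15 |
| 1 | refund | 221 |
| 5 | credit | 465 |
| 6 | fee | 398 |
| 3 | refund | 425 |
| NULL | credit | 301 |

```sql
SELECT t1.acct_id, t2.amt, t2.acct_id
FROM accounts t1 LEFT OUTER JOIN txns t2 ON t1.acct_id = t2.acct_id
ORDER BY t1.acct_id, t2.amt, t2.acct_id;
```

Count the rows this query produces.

LEFT JOIN keeps every row from `accounts`; unmatched rows get NULL for `txns`'s columns.
Matching on t1.acct_id = t2.acct_id. A NULL in a compared column never satisfies the condition.
- t1 (acct_id=NULL) has no partner → padded with NULL.
- t1 (acct_id=7) has no partner → padded with NULL.
- t1 (acct_id=7) has no partner → padded with NULL.
- t1 (acct_id=2) pairs with 2 row(s) of t2.
- t1 (acct_id=2) pairs with 2 row(s) of t2.
- t1 (acct_id=2) pairs with 2 row(s) of t2.
Total: 6 matched + 3 padded = 9 rows.

9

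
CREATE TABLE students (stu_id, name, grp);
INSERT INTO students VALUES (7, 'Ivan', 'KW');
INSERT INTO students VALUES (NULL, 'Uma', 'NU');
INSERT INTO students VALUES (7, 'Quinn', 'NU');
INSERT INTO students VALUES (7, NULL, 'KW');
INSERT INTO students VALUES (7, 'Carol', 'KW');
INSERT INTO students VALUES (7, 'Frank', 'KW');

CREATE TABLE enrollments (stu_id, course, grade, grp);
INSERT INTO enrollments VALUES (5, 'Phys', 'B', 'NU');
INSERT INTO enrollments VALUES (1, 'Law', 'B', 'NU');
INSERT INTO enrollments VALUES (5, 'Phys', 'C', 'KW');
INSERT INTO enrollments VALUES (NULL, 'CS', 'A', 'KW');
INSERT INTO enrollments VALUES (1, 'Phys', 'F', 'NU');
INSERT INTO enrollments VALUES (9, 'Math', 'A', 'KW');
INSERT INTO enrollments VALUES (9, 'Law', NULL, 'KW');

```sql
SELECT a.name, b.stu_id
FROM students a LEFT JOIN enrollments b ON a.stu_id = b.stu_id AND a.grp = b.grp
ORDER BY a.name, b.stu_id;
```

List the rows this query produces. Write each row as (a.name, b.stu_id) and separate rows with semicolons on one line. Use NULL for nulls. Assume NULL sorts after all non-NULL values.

LEFT JOIN keeps every row from `students`; unmatched rows get NULL for `enrollments`'s columns.
Matching on a.stu_id = b.stu_id AND a.grp = b.grp. A NULL in a compared column never satisfies the condition.
- a row (stu_id=7, grp=KW): no match → kept, b columns NULL.
- a row (stu_id=NULL, grp=NU): no match → kept, b columns NULL.
- a row (stu_id=7, grp=NU): no match → kept, b columns NULL.
- a row (stu_id=7, grp=KW): no match → kept, b columns NULL.
- a row (stu_id=7, grp=KW): no match → kept, b columns NULL.
- a row (stu_id=7, grp=KW): no match → kept, b columns NULL.
After projecting and ordering:
a.name | b.stu_id
Carol | NULL
Frank | NULL
Ivan | NULL
Quinn | NULL
Uma | NULL
NULL | NULL

(Carol, NULL); (Frank, NULL); (Ivan, NULL); (Quinn, NULL); (Uma, NULL); (NULL, NULL)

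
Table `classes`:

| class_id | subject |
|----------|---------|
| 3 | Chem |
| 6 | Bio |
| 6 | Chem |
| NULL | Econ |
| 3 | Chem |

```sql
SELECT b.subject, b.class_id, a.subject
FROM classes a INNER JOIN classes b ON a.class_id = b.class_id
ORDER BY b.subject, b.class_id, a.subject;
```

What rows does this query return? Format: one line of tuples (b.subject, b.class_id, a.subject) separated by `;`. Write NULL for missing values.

(Bio, 6, Bio); (Bio, 6, Chem); (Chem, 3, Chem); (Chem, 3, Chem); (Chem, 3, Chem); (Chem, 3, Chem); (Chem, 6, Bio); (Chem, 6, Chem)

INNER JOIN keeps only pairs where the ON condition holds.
Matching on a.class_id = b.class_id. A NULL in a compared column never satisfies the condition.
- a[0] class_id=3 → 2 match(es) in b → 2 row(s).
- a[1] class_id=6 → 2 match(es) in b → 2 row(s).
- a[2] class_id=6 → 2 match(es) in b → 2 row(s).
- a[3] class_id=NULL → no match; dropped.
- a[4] class_id=3 → 2 match(es) in b → 2 row(s).
After projecting and ordering:
b.subject | b.class_id | a.subject
Bio | 6 | Bio
Bio | 6 | Chem
Chem | 3 | Chem
Chem | 3 | Chem
Chem | 3 | Chem
Chem | 3 | Chem
Chem | 6 | Bio
Chem | 6 | Chem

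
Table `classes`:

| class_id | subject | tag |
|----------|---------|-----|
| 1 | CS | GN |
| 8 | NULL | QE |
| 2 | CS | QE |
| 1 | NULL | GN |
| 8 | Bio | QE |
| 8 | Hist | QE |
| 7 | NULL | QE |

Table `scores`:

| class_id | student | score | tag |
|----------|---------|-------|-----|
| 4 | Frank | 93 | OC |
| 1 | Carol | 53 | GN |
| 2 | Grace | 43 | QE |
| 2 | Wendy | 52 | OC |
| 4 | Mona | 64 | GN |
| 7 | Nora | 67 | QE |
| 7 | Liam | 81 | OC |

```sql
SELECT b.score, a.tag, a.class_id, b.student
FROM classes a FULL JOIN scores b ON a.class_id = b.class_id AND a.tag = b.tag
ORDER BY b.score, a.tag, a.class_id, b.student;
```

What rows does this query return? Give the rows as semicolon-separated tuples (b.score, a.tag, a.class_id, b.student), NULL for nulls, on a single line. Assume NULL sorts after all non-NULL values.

(43, QE, 2, Grace); (52, NULL, NULL, Wendy); (53, GN, 1, Carol); (53, GN, 1, Carol); (64, NULL, NULL, Mona); (67, QE, 7, Nora); (81, NULL, NULL, Liam); (93, NULL, NULL, Frank); (NULL, QE, 8, NULL); (NULL, QE, 8, NULL); (NULL, QE, 8, NULL)

FULL OUTER JOIN keeps every row from both sides; unmatched rows get NULL for the other side's columns.
Matching on a.class_id = b.class_id AND a.tag = b.tag.
- a row (class_id=1, tag=GN): matches 1 b row(s) → 1 output row(s).
- a row (class_id=8, tag=QE): no match → kept, b columns NULL.
- a row (class_id=2, tag=QE): matches 1 b row(s) → 1 output row(s).
- a row (class_id=1, tag=GN): matches 1 b row(s) → 1 output row(s).
- a row (class_id=8, tag=QE): no match → kept, b columns NULL.
- a row (class_id=8, tag=QE): no match → kept, b columns NULL.
- a row (class_id=7, tag=QE): matches 1 b row(s) → 1 output row(s).
- 4 b row(s) had no a match → kept, a columns NULL.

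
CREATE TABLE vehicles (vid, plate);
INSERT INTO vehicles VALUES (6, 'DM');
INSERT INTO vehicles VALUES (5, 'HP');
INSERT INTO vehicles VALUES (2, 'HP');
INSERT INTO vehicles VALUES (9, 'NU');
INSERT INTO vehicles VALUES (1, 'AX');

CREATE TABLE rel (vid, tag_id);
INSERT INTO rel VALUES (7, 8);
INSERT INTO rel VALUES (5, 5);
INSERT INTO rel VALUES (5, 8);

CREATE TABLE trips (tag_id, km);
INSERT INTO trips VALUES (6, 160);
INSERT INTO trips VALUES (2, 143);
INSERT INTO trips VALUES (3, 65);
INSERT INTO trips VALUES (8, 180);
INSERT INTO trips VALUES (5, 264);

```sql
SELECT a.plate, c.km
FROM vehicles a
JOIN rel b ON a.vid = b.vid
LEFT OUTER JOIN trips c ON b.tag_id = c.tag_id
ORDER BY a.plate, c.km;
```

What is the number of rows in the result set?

2

Step 1 — a INNER JOIN b on vid → 2 row(s).
Then LEFT JOIN `trips c` on tag_id: each of those 2 rows is kept; rows whose b.tag_id has no match in c get NULL for c's columns.
Result: 2 row(s).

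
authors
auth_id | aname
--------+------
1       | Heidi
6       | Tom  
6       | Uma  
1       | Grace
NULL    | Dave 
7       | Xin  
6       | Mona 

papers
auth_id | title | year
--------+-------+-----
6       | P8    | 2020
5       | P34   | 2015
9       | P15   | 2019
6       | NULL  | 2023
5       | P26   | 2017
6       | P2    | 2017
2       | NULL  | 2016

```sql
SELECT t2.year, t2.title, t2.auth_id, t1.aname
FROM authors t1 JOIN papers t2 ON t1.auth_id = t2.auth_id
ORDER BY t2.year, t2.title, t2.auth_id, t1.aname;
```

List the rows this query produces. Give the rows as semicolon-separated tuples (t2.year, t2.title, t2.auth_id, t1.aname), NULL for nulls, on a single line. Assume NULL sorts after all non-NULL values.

INNER JOIN keeps only pairs where the ON condition holds.
Matching on t1.auth_id = t2.auth_id. A NULL in a compared column never satisfies the condition.
- t1 row (auth_id=1): no match → dropped.
- t1 row (auth_id=6): matches 3 t2 row(s) → 3 output row(s).
- t1 row (auth_id=6): matches 3 t2 row(s) → 3 output row(s).
- t1 row (auth_id=1): no match → dropped.
- t1 row (auth_id=NULL): no match → dropped.
- t1 row (auth_id=7): no match → dropped.
- t1 row (auth_id=6): matches 3 t2 row(s) → 3 output row(s).
After projecting and ordering:
t2.year | t2.title | t2.auth_id | t1.aname
2017 | P2 | 6 | Mona
2017 | P2 | 6 | Tom
2017 | P2 | 6 | Uma
2020 | P8 | 6 | Mona
2020 | P8 | 6 | Tom
2020 | P8 | 6 | Uma
2023 | NULL | 6 | Mona
2023 | NULL | 6 | Tom
2023 | NULL | 6 | Uma

(2017, P2, 6, Mona); (2017, P2, 6, Tom); (2017, P2, 6, Uma); (2020, P8, 6, Mona); (2020, P8, 6, Tom); (2020, P8, 6, Uma); (2023, NULL, 6, Mona); (2023, NULL, 6, Tom); (2023, NULL, 6, Uma)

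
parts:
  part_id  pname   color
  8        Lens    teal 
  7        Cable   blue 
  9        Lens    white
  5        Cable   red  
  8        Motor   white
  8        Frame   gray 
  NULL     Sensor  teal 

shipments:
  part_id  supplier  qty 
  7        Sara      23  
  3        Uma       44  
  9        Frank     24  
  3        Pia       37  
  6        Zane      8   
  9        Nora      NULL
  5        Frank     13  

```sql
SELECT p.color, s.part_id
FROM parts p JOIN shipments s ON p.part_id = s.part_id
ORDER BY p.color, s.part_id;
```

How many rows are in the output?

INNER JOIN keeps only pairs where the ON condition holds.
Matching on p.part_id = s.part_id. A NULL in a compared column never satisfies the condition.
Matched pairs: 4.
Total: 4 rows.

4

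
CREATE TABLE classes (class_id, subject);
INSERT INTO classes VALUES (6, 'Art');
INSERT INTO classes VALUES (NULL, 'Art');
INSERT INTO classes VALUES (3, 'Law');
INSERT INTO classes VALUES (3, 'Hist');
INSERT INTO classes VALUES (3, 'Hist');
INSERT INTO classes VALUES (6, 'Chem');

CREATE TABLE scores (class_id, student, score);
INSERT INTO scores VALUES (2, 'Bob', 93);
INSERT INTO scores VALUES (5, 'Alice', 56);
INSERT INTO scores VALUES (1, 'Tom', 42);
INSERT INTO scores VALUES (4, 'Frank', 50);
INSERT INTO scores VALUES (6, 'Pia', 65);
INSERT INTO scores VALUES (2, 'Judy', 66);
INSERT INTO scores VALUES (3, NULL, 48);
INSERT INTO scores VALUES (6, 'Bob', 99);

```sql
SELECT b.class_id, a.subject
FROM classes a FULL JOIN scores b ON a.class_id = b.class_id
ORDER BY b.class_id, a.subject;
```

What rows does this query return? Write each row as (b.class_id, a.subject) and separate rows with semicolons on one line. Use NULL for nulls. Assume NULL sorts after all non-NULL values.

FULL OUTER JOIN keeps every row from both sides; unmatched rows get NULL for the other side's columns.
Matching on a.class_id = b.class_id. A NULL in a compared column never satisfies the condition.
- a[0] class_id=6 → 2 match(es) in b → 2 row(s).
- a[1] class_id=NULL → no match; kept with NULLs on the b side.
- a[2] class_id=3 → 1 match(es) in b → 1 row(s).
- a[3] class_id=3 → 1 match(es) in b → 1 row(s).
- a[4] class_id=3 → 1 match(es) in b → 1 row(s).
- a[5] class_id=6 → 2 match(es) in b → 2 row(s).
- plus 5 unmatched b row(s), each kept with NULL a columns.

(1, NULL); (2, NULL); (2, NULL); (3, Hist); (3, Hist); (3, Law); (4, NULL); (5, NULL); (6, Art); (6, Art); (6, Chem); (6, Chem); (NULL, Art)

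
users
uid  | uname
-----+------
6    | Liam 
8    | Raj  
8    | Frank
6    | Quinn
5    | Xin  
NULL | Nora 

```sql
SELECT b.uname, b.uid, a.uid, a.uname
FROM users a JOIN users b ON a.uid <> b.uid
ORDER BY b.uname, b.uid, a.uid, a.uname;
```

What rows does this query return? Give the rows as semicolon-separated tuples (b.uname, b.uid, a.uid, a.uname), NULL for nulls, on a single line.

(Frank, 8, 5, Xin); (Frank, 8, 6, Liam); (Frank, 8, 6, Quinn); (Liam, 6, 5, Xin); (Liam, 6, 8, Frank); (Liam, 6, 8, Raj); (Quinn, 6, 5, Xin); (Quinn, 6, 8, Frank); (Quinn, 6, 8, Raj); (Raj, 8, 5, Xin); (Raj, 8, 6, Liam); (Raj, 8, 6, Quinn); (Xin, 5, 6, Liam); (Xin, 5, 6, Quinn); (Xin, 5, 8, Frank); (Xin, 5, 8, Raj)

INNER JOIN keeps only pairs where the ON condition holds.
Matching on a.uid <> b.uid. A NULL in a compared column never satisfies the condition.
- a[0] uid=6 → 3 match(es) in b → 3 row(s).
- a[1] uid=8 → 3 match(es) in b → 3 row(s).
- a[2] uid=8 → 3 match(es) in b → 3 row(s).
- a[3] uid=6 → 3 match(es) in b → 3 row(s).
- a[4] uid=5 → 4 match(es) in b → 4 row(s).
- a[5] uid=NULL → no match; dropped.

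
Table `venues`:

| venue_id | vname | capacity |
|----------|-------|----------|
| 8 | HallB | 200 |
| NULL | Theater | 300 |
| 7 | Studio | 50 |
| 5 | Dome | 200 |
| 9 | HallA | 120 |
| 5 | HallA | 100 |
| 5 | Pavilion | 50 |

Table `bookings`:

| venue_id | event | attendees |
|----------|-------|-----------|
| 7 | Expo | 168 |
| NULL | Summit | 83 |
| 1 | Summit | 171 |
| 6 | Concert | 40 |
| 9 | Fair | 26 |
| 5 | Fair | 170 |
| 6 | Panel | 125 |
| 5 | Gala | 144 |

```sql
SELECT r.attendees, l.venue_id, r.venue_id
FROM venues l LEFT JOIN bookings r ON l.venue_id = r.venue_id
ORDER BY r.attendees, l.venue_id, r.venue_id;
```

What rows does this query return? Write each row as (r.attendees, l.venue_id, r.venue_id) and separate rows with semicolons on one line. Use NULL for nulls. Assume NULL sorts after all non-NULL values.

LEFT JOIN keeps every row from `venues`; unmatched rows get NULL for `bookings`'s columns.
Matching on l.venue_id = r.venue_id. A NULL in a compared column never satisfies the condition.
Matched pairs: 8; unmatched l rows kept: 2.

(26, 9, 9); (144, 5, 5); (144, 5, 5); (144, 5, 5); (168, 7, 7); (170, 5, 5); (170, 5, 5); (170, 5, 5); (NULL, 8, NULL); (NULL, NULL, NULL)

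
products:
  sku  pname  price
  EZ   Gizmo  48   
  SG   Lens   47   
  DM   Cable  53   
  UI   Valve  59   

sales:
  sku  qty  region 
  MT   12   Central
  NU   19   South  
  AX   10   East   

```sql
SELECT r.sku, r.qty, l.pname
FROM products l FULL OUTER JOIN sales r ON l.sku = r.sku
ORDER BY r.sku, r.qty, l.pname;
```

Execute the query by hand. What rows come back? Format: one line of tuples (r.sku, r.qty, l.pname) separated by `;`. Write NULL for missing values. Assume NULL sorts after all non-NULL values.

(AX, 10, NULL); (MT, 12, NULL); (NU, 19, NULL); (NULL, NULL, Cable); (NULL, NULL, Gizmo); (NULL, NULL, Lens); (NULL, NULL, Valve)

FULL OUTER JOIN keeps every row from both sides; unmatched rows get NULL for the other side's columns.
Matching on l.sku = r.sku.
- l (sku=EZ) has no partner → padded with NULL.
- l (sku=SG) has no partner → padded with NULL.
- l (sku=DM) has no partner → padded with NULL.
- l (sku=UI) has no partner → padded with NULL.
- 3 row(s) from r found no l partner → padded with NULL.
After projecting and ordering:
r.sku | r.qty | l.pname
AX | 10 | NULL
MT | 12 | NULL
NU | 19 | NULL
NULL | NULL | Cable
NULL | NULL | Gizmo
NULL | NULL | Lens
NULL | NULL | Valve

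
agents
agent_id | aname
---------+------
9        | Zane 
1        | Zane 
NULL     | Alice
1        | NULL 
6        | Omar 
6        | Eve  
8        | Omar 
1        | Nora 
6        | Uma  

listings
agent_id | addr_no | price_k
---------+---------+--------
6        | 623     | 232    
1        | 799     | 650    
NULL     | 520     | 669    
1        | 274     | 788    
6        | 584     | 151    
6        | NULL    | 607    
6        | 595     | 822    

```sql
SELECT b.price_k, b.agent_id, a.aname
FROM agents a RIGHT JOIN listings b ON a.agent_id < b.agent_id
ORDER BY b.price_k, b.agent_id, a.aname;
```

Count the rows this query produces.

15

RIGHT JOIN keeps every row from `listings`; unmatched rows get NULL for `agents`'s columns.
Matching on a.agent_id < b.agent_id. A NULL in a compared column never satisfies the condition.
- agent_id=9: no matching b row.
- agent_id=1: 4 matching b row(s), so 4 row(s) emitted.
- agent_id=NULL: no matching b row.
- agent_id=1: 4 matching b row(s), so 4 row(s) emitted.
- agent_id=6: no matching b row.
- agent_id=6: no matching b row.
- agent_id=8: no matching b row.
- agent_id=1: 4 matching b row(s), so 4 row(s) emitted.
- agent_id=6: no matching b row.
- plus 3 unmatched b row(s), each kept with NULL a columns.
Total: 12 matched + 3 padded = 15 rows.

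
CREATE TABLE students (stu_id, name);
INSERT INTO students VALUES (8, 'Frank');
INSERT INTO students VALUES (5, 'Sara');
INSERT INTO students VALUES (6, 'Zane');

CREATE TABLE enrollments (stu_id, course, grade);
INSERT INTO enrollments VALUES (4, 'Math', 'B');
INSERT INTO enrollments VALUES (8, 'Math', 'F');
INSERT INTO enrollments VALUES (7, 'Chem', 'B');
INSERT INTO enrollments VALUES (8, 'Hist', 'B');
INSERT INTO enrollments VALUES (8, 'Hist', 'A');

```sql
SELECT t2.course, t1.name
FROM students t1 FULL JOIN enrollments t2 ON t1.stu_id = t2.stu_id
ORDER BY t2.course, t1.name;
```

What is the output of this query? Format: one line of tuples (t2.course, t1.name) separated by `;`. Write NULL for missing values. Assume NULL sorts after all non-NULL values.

FULL OUTER JOIN keeps every row from both sides; unmatched rows get NULL for the other side's columns.
Matching on t1.stu_id = t2.stu_id.
- t1 (stu_id=8) pairs with 3 row(s) of t2.
- t1 (stu_id=5) has no partner → padded with NULL.
- t1 (stu_id=6) has no partner → padded with NULL.
- plus 2 unmatched t2 row(s), each kept with NULL t1 columns.
After projecting and ordering:
t2.course | t1.name
Chem | NULL
Hist | Frank
Hist | Frank
Math | Frank
Math | NULL
NULL | Sara
NULL | Zane

(Chem, NULL); (Hist, Frank); (Hist, Frank); (Math, Frank); (Math, NULL); (NULL, Sara); (NULL, Zane)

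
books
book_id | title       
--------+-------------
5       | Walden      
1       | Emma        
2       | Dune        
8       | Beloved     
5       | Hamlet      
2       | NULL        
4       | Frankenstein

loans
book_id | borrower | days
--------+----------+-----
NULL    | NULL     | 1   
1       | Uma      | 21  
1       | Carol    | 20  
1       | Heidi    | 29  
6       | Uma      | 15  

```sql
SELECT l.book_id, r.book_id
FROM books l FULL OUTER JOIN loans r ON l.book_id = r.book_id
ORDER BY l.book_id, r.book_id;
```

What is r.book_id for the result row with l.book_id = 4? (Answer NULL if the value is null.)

NULL

FULL OUTER JOIN keeps every row from both sides; unmatched rows get NULL for the other side's columns.
Matching on l.book_id = r.book_id. A NULL in a compared column never satisfies the condition.
- l row (book_id=5): no match → kept, r columns NULL.
- l row (book_id=1): matches 3 r row(s) → 3 output row(s).
- l row (book_id=2): no match → kept, r columns NULL.
- l row (book_id=8): no match → kept, r columns NULL.
- l row (book_id=5): no match → kept, r columns NULL.
- l row (book_id=2): no match → kept, r columns NULL.
- l row (book_id=4): no match → kept, r columns NULL.
- plus 2 unmatched r row(s), each kept with NULL l columns.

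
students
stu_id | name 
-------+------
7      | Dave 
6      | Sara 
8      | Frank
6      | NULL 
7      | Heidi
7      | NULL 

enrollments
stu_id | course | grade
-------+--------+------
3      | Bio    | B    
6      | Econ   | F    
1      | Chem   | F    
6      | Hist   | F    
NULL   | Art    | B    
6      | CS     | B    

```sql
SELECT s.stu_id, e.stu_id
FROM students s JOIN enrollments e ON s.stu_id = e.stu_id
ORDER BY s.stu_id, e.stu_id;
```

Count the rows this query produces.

INNER JOIN keeps only pairs where the ON condition holds.
Matching on s.stu_id = e.stu_id. A NULL in a compared column never satisfies the condition.
Matched pairs: 6.
Total: 6 rows.

6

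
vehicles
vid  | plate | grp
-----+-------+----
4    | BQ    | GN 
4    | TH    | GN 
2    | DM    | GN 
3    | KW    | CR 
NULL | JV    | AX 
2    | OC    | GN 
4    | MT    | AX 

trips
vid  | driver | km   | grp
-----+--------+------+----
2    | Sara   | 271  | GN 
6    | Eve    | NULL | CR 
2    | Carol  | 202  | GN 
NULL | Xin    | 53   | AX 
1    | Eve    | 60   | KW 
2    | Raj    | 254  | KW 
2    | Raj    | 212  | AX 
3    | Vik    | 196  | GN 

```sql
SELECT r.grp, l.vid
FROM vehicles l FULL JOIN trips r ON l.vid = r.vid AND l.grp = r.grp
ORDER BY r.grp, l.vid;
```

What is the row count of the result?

15

FULL OUTER JOIN keeps every row from both sides; unmatched rows get NULL for the other side's columns.
Matching on l.vid = r.vid AND l.grp = r.grp. A NULL in a compared column never satisfies the condition.
- l row (vid=4, grp=GN): no match → kept, r columns NULL.
- l row (vid=4, grp=GN): no match → kept, r columns NULL.
- l row (vid=2, grp=GN): matches 2 r row(s) → 2 output row(s).
- l row (vid=3, grp=CR): no match → kept, r columns NULL.
- l row (vid=NULL, grp=AX): no match → kept, r columns NULL.
- l row (vid=2, grp=GN): matches 2 r row(s) → 2 output row(s).
- l row (vid=4, grp=AX): no match → kept, r columns NULL.
- plus 6 unmatched r row(s), each kept with NULL l columns.
Total: 4 matched + 11 padded = 15 rows.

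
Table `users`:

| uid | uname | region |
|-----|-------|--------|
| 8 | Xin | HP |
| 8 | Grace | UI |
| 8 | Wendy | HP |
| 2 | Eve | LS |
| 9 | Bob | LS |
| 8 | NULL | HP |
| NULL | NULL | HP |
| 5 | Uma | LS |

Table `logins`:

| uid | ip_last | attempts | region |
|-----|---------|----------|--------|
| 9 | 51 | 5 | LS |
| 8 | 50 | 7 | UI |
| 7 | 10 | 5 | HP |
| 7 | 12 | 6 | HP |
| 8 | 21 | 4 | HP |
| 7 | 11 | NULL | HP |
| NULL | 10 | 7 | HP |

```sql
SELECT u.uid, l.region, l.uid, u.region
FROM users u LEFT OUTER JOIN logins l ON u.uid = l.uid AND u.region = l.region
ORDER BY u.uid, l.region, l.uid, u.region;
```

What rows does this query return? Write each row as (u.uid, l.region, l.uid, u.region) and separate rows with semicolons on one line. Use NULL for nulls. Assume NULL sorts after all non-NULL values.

LEFT JOIN keeps every row from `users`; unmatched rows get NULL for `logins`'s columns.
Matching on u.uid = l.uid AND u.region = l.region. A NULL in a compared column never satisfies the condition.
- u[0] uid=8, region=HP → 1 match(es) in l → 1 row(s).
- u[1] uid=8, region=UI → 1 match(es) in l → 1 row(s).
- u[2] uid=8, region=HP → 1 match(es) in l → 1 row(s).
- u[3] uid=2, region=LS → no match; kept with NULLs on the l side.
- u[4] uid=9, region=LS → 1 match(es) in l → 1 row(s).
- u[5] uid=8, region=HP → 1 match(es) in l → 1 row(s).
- u[6] uid=NULL, region=HP → no match; kept with NULLs on the l side.
- u[7] uid=5, region=LS → no match; kept with NULLs on the l side.
After projecting and ordering:
u.uid | l.region | l.uid | u.region
2 | NULL | NULL | LS
5 | NULL | NULL | LS
8 | HP | 8 | HP
8 | HP | 8 | HP
8 | HP | 8 | HP
8 | UI | 8 | UI
9 | LS | 9 | LS
NULL | NULL | NULL | HP

(2, NULL, NULL, LS); (5, NULL, NULL, LS); (8, HP, 8, HP); (8, HP, 8, HP); (8, HP, 8, HP); (8, UI, 8, UI); (9, LS, 9, LS); (NULL, NULL, NULL, HP)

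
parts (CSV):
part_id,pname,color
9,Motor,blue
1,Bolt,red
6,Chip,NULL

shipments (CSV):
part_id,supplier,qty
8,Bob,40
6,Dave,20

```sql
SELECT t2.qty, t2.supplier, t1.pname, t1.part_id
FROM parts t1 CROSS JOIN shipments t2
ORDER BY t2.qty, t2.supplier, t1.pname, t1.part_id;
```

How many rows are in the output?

6

CROSS JOIN pairs every row of `parts` with every row of `shipments`: 3 × 2 = 6 rows.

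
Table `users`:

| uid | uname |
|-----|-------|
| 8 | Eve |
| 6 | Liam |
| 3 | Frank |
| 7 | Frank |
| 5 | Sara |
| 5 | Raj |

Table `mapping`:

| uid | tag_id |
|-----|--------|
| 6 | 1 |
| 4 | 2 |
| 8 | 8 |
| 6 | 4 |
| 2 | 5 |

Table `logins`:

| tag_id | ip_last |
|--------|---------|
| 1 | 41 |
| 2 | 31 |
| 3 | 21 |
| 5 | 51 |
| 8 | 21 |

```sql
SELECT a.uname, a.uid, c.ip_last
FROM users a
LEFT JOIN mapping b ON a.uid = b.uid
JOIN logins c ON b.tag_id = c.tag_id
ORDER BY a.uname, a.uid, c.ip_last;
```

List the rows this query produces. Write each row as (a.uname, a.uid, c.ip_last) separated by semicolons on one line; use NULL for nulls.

(Eve, 8, 21); (Liam, 6, 41)

Step 1 — a LEFT JOIN b on uid → 7 row(s).
Then INNER JOIN `logins c` on tag_id: keep only rows whose b.tag_id appears in c.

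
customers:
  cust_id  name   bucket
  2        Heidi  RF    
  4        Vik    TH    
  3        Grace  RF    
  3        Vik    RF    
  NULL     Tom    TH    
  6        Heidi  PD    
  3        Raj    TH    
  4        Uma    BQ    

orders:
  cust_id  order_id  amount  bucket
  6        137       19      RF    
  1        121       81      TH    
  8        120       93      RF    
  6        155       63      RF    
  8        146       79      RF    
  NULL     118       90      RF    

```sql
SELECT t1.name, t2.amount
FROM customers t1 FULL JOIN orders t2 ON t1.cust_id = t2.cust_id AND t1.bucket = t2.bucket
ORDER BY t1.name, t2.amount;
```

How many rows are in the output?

14

FULL OUTER JOIN keeps every row from both sides; unmatched rows get NULL for the other side's columns.
Matching on t1.cust_id = t2.cust_id AND t1.bucket = t2.bucket. A NULL in a compared column never satisfies the condition.
- cust_id=2, bucket=RF: no t2 row matches, row kept with t2 columns NULL.
- cust_id=4, bucket=TH: no t2 row matches, row kept with t2 columns NULL.
- cust_id=3, bucket=RF: no t2 row matches, row kept with t2 columns NULL.
- cust_id=3, bucket=RF: no t2 row matches, row kept with t2 columns NULL.
- cust_id=NULL, bucket=TH: no t2 row matches, row kept with t2 columns NULL.
- cust_id=6, bucket=PD: no t2 row matches, row kept with t2 columns NULL.
- cust_id=3, bucket=TH: no t2 row matches, row kept with t2 columns NULL.
- cust_id=4, bucket=BQ: no t2 row matches, row kept with t2 columns NULL.
- 6 t2 row(s) had no t1 match → kept, t1 columns NULL.
Total: 0 matched + 14 padded = 14 rows.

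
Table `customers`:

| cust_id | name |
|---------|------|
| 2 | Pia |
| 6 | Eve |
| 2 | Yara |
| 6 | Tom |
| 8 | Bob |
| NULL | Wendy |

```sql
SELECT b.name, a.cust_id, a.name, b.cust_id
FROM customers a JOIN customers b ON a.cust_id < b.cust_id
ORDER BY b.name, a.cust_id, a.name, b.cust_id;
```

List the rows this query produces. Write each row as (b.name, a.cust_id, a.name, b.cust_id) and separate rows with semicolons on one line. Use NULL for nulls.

(Bob, 2, Pia, 8); (Bob, 2, Yara, 8); (Bob, 6, Eve, 8); (Bob, 6, Tom, 8); (Eve, 2, Pia, 6); (Eve, 2, Yara, 6); (Tom, 2, Pia, 6); (Tom, 2, Yara, 6)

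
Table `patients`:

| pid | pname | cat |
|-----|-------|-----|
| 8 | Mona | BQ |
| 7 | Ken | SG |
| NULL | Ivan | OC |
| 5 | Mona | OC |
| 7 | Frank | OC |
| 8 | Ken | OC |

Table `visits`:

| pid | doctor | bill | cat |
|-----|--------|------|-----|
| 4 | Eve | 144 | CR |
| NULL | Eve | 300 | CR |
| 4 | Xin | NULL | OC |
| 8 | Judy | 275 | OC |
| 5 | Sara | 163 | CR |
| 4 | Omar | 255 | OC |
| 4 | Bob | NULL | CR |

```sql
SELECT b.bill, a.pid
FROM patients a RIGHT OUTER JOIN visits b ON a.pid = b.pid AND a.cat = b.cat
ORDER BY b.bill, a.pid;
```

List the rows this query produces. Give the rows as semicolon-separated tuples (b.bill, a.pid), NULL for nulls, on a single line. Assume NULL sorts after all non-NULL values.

(144, NULL); (163, NULL); (255, NULL); (275, 8); (300, NULL); (NULL, NULL); (NULL, NULL)

RIGHT JOIN keeps every row from `visits`; unmatched rows get NULL for `patients`'s columns.
Matching on a.pid = b.pid AND a.cat = b.cat. A NULL in a compared column never satisfies the condition.
Matched pairs: 1; unmatched b rows kept: 6.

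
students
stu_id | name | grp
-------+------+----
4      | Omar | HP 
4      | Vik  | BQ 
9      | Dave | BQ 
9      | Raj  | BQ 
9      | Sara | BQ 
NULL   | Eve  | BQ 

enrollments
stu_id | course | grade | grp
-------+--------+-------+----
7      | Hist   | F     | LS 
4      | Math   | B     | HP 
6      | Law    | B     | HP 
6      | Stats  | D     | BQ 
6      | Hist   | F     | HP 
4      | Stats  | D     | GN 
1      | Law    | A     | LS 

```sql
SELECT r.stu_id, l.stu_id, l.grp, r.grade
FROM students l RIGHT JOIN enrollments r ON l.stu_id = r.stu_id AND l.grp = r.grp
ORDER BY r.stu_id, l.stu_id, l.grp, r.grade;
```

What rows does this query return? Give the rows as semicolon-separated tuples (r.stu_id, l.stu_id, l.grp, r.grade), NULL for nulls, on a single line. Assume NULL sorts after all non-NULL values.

(1, NULL, NULL, A); (4, 4, HP, B); (4, NULL, NULL, D); (6, NULL, NULL, B); (6, NULL, NULL, D); (6, NULL, NULL, F); (7, NULL, NULL, F)

RIGHT JOIN keeps every row from `enrollments`; unmatched rows get NULL for `students`'s columns.
Matching on l.stu_id = r.stu_id AND l.grp = r.grp. A NULL in a compared column never satisfies the condition.
- stu_id=4, grp=HP: 1 matching r row(s), so 1 row(s) emitted.
- stu_id=4, grp=BQ: no matching r row.
- stu_id=9, grp=BQ: no matching r row.
- stu_id=9, grp=BQ: no matching r row.
- stu_id=9, grp=BQ: no matching r row.
- stu_id=NULL, grp=BQ: no matching r row.
- 6 row(s) from r found no l partner → padded with NULL.
After projecting and ordering:
r.stu_id | l.stu_id | l.grp | r.grade
1 | NULL | NULL | A
4 | 4 | HP | B
4 | NULL | NULL | D
6 | NULL | NULL | B
6 | NULL | NULL | D
6 | NULL | NULL | F
7 | NULL | NULL | F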